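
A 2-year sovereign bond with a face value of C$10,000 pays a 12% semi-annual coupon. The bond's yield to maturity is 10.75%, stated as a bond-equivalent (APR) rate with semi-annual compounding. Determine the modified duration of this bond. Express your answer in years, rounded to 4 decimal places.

Periodic yield y = 0.05375. First find Macaulay duration:
  t   CF        PV=CF/(1+0.05375)^t    t·PV
  1       600.00       569.3950       569.3950
  2       600.00       540.3511     1,080.7023
  3       600.00       512.7887     1,538.3662
  4    10,600.00     8,597.1700    34,388.6800
  Σ                 10,219.7049    37,577.1436
P = 10,219.7049; Macaulay duration = 37,577.1436 / 10,219.7049 = 3.67693 half-year periods = 1.83847 years.
Modified duration = D_Mac / (1 + y) = 1.83847 / 1.05375 = 1.74469 years.

1.7447 years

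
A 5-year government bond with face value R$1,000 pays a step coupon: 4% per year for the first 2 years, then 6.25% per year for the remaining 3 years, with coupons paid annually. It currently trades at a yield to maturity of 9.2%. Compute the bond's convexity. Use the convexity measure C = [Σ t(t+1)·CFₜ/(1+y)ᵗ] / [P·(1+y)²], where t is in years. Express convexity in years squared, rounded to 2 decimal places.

22.05

With y = 0.092:
  t   CF        PV=CF/(1+0.092)^t    t·PV        t(t+1)·PV
  1        40.00        36.6300        36.6300          73.2601
  2        40.00        33.5440        67.0880         201.2639
  3        62.50        47.9968       143.9903         575.9614
  4        62.50        43.9531       175.8124         879.0619
  5     1,062.50       684.2515     3,421.2574      20,527.5445
  Σ                    846.3754     3,844.7781      22,257.0917
P = 846.3754.
Convexity = Σ t(t+1)·PV / [P·(1+y)²] = 22,257.0917 / (846.3754 × 1.192464) = 22.05262.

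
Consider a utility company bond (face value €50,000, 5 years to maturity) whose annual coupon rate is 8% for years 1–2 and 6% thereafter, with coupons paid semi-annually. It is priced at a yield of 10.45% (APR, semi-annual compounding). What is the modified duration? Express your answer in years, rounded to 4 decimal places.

3.9864 years

Periodic yield y = 0.05225. First find Macaulay duration:
  t   CF        PV=CF/(1+0.05225)^t    t·PV
  1     2,000.00     1,900.6890     1,900.6890
  2     2,000.00     1,806.3093     3,612.6187
  3     2,000.00     1,716.6161     5,149.8484
  4     2,000.00     1,631.3767     6,525.5068
  5     1,500.00     1,162.7774     5,813.8871
  6     1,500.00     1,105.0391     6,630.2347
  7     1,500.00     1,050.1678     7,351.1749
  8     1,500.00       998.0212     7,984.1699
  9     1,500.00       948.4640     8,536.1760
  10   51,500.00    30,946.9523   309,469.5225
  Σ                 43,266.4131   362,973.8281
P = 43,266.4131; Macaulay duration = 362,973.8281 / 43,266.4131 = 8.38927 half-year periods = 4.19464 years.
Modified duration = D_Mac / (1 + y) = 4.19464 / 1.05225 = 3.98635 years.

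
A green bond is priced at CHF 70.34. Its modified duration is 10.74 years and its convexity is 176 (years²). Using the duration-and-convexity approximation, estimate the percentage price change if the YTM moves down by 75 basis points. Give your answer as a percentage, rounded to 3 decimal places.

+8.550%

Duration effect: -D_mod·Δy = -10.74 × (-0.0075) = +0.080550
Convexity effect: ½·C·(Δy)² = 0.5 × 176 × (-0.0075)² = +0.0049500
ΔP/P ≈ +0.080550 + 0.0049500 = +0.085500
= +8.5500%.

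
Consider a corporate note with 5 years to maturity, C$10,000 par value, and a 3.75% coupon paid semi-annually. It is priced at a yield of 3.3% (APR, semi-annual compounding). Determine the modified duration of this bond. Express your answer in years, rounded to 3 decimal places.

4.536 years

Periodic yield y = 0.0165. First find Macaulay duration:
  t   CF        PV=CF/(1+0.0165)^t    t·PV
  1       187.50       184.4565       184.4565
  2       187.50       181.4623       362.9247
  3       187.50       178.5168       535.5504
  4       187.50       175.6191       702.4764
  5       187.50       172.7684       863.8421
  6       187.50       169.9640     1,019.7841
  7       187.50       167.2051     1,170.4359
  8       187.50       164.4910     1,315.9282
  9       187.50       161.8210     1,456.3888
  10   10,187.50     8,649.5555    86,495.5555
  Σ                 10,205.8598    94,107.3425
P = 10,205.8598; Macaulay duration = 94,107.3425 / 10,205.8598 = 9.22091 half-year periods = 4.61046 years.
Modified duration = D_Mac / (1 + y) = 4.61046 / 1.0165 = 4.53562 years.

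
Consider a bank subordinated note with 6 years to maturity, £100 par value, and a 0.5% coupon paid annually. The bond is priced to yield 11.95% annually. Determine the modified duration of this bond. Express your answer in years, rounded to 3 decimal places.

5.261 years

Periodic yield y = 0.1195. First find Macaulay duration:
  t   CF        PV=CF/(1+0.1195)^t    t·PV
  1         0.50         0.4466         0.4466
  2         0.50         0.3990         0.7979
  3         0.50         0.3564         1.0691
  4         0.50         0.3183         1.2733
  5         0.50         0.2843         1.4217
  6       100.50        51.0530       306.3181
  Σ                     52.8576       311.3268
P = 52.8576; Macaulay duration = 311.3268 / 52.8576 = 5.88991 years.
Modified duration = D_Mac / (1 + y) = 5.88991 / 1.1195 = 5.26120 years.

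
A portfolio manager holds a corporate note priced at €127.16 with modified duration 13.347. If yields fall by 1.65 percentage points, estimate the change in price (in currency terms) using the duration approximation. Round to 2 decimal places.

Duration approximation: ΔP/P ≈ -D_mod · Δy = -13.347 × (-0.0165) = +0.2202255.
ΔP ≈ 127.16 × (+0.2202255) = +28.00387458.

+€28.00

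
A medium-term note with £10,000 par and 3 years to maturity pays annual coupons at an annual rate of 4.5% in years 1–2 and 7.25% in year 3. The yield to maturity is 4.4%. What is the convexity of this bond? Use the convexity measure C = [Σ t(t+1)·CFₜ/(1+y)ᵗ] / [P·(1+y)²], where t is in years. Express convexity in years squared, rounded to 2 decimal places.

With y = 0.044:
  t   CF        PV=CF/(1+0.044)^t    t·PV        t(t+1)·PV
  1       450.00       431.0345       431.0345         862.0690
  2       450.00       412.8683       825.7366       2,477.2097
  3    10,725.00     9,425.3135    28,275.9405     113,103.7621
  Σ                 10,269.2163    29,532.7116     116,443.0408
P = 10,269.2163.
Convexity = Σ t(t+1)·PV / [P·(1+y)²] = 116,443.0408 / (10,269.2163 × 1.089936) = 10.40340.

10.40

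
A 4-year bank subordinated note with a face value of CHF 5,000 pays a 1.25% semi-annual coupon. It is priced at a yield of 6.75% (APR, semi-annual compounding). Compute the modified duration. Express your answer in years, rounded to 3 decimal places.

Periodic yield y = 0.03375. First find Macaulay duration:
  t   CF        PV=CF/(1+0.03375)^t    t·PV
  1        31.25        30.2297        30.2297
  2        31.25        29.2428        58.4856
  3        31.25        28.2881        84.8642
  4        31.25        27.3645       109.4581
  5        31.25        26.4711       132.3556
  6        31.25        25.6069       153.6414
  7        31.25        24.7709       173.3961
  8     5,031.25     3,857.9067    30,863.2534
  Σ                  4,049.8807    31,605.6842
P = 4,049.8807; Macaulay duration = 31,605.6842 / 4,049.8807 = 7.80410 half-year periods = 3.90205 years.
Modified duration = D_Mac / (1 + y) = 3.90205 / 1.03375 = 3.77466 years.

3.775 years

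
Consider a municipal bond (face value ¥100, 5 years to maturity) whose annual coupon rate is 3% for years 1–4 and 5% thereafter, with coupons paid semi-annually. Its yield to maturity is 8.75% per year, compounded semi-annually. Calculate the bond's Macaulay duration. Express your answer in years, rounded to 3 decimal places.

Periodic yield y = 0.04375. Discount each cash flow and weight by its period:
  t   CF        PV=CF/(1+0.04375)^t    t·PV
  1         1.50         1.4371         1.4371
  2         1.50         1.3769         2.7538
  3         1.50         1.3192         3.9575
  4         1.50         1.2639         5.0555
  5         1.50         1.2109         6.0545
  6         1.50         1.1601         6.9609
  7         1.50         1.1115         7.7806
  8         1.50         1.0649         8.5194
  9         2.50         1.7005        15.3043
  10      102.50        66.7973       667.9731
  Σ                     78.4423       725.7968
Price P = Σ PV = 78.4423.
Macaulay duration = Σ(t·PV) / P = 725.7968 / 78.4423 = 9.25261 half-year periods.
In years: 9.25261 / 2 = 4.62631 years.

4.626 years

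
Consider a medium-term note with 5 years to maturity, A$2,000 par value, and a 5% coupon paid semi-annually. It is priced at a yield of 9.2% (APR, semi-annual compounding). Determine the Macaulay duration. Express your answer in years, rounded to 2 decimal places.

4.43 years

Periodic yield y = 0.046. Discount each cash flow and weight by its period:
  t   CF        PV=CF/(1+0.046)^t    t·PV
  1        50.00        47.8011        47.8011
  2        50.00        45.6990        91.3980
  3        50.00        43.6893       131.0679
  4        50.00        41.7680       167.0718
  5        50.00        39.9311       199.6556
  6        50.00        38.1751       229.0504
  7        50.00        36.4962       255.4737
  8        50.00        34.8912       279.1300
  9        50.00        33.3568       300.2115
  10    2,050.00     1,307.4859    13,074.8590
  Σ                  1,669.2938    14,775.7192
Price P = Σ PV = 1,669.2938.
Macaulay duration = Σ(t·PV) / P = 14,775.7192 / 1,669.2938 = 8.85148 half-year periods.
In years: 8.85148 / 2 = 4.42574 years.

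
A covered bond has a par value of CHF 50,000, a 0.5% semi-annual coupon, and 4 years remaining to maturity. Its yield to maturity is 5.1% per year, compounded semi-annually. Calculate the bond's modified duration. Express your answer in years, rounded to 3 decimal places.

Periodic yield y = 0.0255. First find Macaulay duration:
  t   CF        PV=CF/(1+0.0255)^t    t·PV
  1       125.00       121.8918       121.8918
  2       125.00       118.8608       237.7216
  3       125.00       115.9052       347.7157
  4       125.00       113.0231       452.0925
  5       125.00       110.2127       551.0636
  6       125.00       107.4722       644.8330
  7       125.00       104.7998       733.5984
  8    50,125.00    40,979.7277   327,837.8214
  Σ                 41,771.8933   330,926.7380
P = 41,771.8933; Macaulay duration = 330,926.7380 / 41,771.8933 = 7.92223 half-year periods = 3.96112 years.
Modified duration = D_Mac / (1 + y) = 3.96112 / 1.0255 = 3.86262 years.

3.863 years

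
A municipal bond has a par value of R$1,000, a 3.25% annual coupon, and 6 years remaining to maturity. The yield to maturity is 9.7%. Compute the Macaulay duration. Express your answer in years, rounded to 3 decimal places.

Periodic yield y = 0.097. Discount each cash flow and weight by its year:
  t   CF        PV=CF/(1+0.097)^t    t·PV
  1        32.50        29.6263        29.6263
  2        32.50        27.0066        54.0132
  3        32.50        24.6186        73.8558
  4        32.50        22.4418        89.7670
  5        32.50        20.4574       102.2869
  6     1,032.50       592.4481     3,554.6885
  Σ                    716.5987     3,904.2377
Price P = Σ PV = 716.5987.
Macaulay duration = Σ(t·PV) / P = 3,904.2377 / 716.5987 = 5.44829 years.

5.448 years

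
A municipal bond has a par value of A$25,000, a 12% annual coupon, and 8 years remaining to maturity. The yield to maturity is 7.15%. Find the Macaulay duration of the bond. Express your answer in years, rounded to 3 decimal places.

Periodic yield y = 0.0715. Discount each cash flow and weight by its year:
  t   CF        PV=CF/(1+0.0715)^t    t·PV
  1     3,000.00     2,799.8133     2,799.8133
  2     3,000.00     2,612.9849     5,225.9698
  3     3,000.00     2,438.6234     7,315.8701
  4     3,000.00     2,275.8967     9,103.5869
  5     3,000.00     2,124.0287    10,620.1434
  6     3,000.00     1,982.2946    11,893.7677
  7     3,000.00     1,850.0183    12,950.1282
  8    28,000.00    16,114.6408   128,917.1261
  Σ                 32,198.3007   188,826.4056
Price P = Σ PV = 32,198.3007.
Macaulay duration = Σ(t·PV) / P = 188,826.4056 / 32,198.3007 = 5.86448 years.

5.864 years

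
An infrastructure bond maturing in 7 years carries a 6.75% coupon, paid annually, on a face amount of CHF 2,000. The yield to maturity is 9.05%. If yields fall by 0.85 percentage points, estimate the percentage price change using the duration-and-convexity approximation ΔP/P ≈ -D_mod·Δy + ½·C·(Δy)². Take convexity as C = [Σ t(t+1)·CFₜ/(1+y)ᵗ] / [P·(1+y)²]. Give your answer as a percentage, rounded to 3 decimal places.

+4.586%

With y = 0.0905:
  t   CF        PV=CF/(1+0.0905)^t    t·PV        t(t+1)·PV
  1       135.00       123.7964       123.7964         247.5928
  2       135.00       113.5226       227.0453         681.1358
  3       135.00       104.1014       312.3043       1,249.2173
  4       135.00        95.4621       381.8485       1,909.2425
  5       135.00        87.5398       437.6989       2,626.1932
  6       135.00        80.2749       481.6494       3,371.5456
  7     2,135.00     1,164.1748     8,149.2235      65,193.7882
  Σ                  1,768.8721    10,113.5663      75,278.7154
P = 1,768.8721; D_Mac = 5.71752 yrs; D_mod = 5.24303 yrs; C = 35.78693.
Duration effect: -5.24303 × (-0.0085) = +0.044566
Convexity effect: 0.5 × 35.78693 × (-0.0085)² = +0.0012928
ΔP/P ≈ +0.044566 + 0.0012928 = +0.045859 = +4.5859%.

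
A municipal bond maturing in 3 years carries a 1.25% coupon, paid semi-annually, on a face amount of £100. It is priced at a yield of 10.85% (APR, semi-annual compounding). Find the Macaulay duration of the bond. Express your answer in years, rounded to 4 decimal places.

Periodic yield y = 0.05425. Discount each cash flow and weight by its period:
  t   CF        PV=CF/(1+0.05425)^t    t·PV
  1        0.625         0.5928         0.5928
  2        0.625         0.5623         1.1247
  3        0.625         0.5334         1.6002
  4        0.625         0.5059         2.0238
  5        0.625         0.4799         2.3996
  6      100.625        73.2899       439.7395
  Σ                     75.9643       447.4805
Price P = Σ PV = 75.9643.
Macaulay duration = Σ(t·PV) / P = 447.4805 / 75.9643 = 5.89067 half-year periods.
In years: 5.89067 / 2 = 2.94533 years.

2.9453 years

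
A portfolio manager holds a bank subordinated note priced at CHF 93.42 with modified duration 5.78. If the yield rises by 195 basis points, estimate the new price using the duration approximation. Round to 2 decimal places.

Duration approximation: ΔP/P ≈ -D_mod · Δy = -5.78 × (+0.0195) = -0.112710.
New price ≈ 93.42 × (1 - 0.112710) = 82.8906318.

CHF 82.89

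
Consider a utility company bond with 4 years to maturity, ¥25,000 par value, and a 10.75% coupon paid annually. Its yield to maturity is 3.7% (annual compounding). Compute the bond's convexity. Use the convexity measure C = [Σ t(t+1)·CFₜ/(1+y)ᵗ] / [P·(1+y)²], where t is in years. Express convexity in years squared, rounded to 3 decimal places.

15.614

With y = 0.037:
  t   CF        PV=CF/(1+0.037)^t    t·PV        t(t+1)·PV
  1     2,687.50     2,591.6104     2,591.6104       5,183.2208
  2     2,687.50     2,499.1422     4,998.2843      14,994.8529
  3     2,687.50     2,409.9731     7,229.9194      28,919.6778
  4    27,687.50    23,942.4571    95,769.8284     478,849.1421
  Σ                 31,443.1828   110,589.6426     527,946.8936
P = 31,443.1828.
Convexity = Σ t(t+1)·PV / [P·(1+y)²] = 527,946.8936 / (31,443.1828 × 1.075369) = 15.61371.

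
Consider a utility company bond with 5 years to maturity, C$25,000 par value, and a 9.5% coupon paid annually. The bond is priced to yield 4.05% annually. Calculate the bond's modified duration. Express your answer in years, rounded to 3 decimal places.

Periodic yield y = 0.0405. First find Macaulay duration:
  t   CF        PV=CF/(1+0.0405)^t    t·PV
  1     2,375.00     2,282.5565     2,282.5565
  2     2,375.00     2,193.7112     4,387.4223
  3     2,375.00     2,108.3240     6,324.9721
  4     2,375.00     2,026.2605     8,105.0420
  5    27,375.00    22,446.2453   112,231.2266
  Σ                 31,057.0975   133,331.2195
P = 31,057.0975; Macaulay duration = 133,331.2195 / 31,057.0975 = 4.29310 years.
Modified duration = D_Mac / (1 + y) = 4.29310 / 1.0405 = 4.12600 years.

4.126 years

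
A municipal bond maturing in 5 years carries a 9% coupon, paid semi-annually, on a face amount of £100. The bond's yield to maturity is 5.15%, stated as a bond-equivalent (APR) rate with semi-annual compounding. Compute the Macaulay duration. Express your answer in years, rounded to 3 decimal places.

4.209 years

Periodic yield y = 0.02575. Discount each cash flow and weight by its period:
  t   CF        PV=CF/(1+0.02575)^t    t·PV
  1         4.50         4.3870         4.3870
  2         4.50         4.2769         8.5538
  3         4.50         4.1695        12.5086
  4         4.50         4.0649        16.2595
  5         4.50         3.9628        19.8141
  6         4.50         3.8633        23.1801
  7         4.50         3.7664        26.3645
  8         4.50         3.6718        29.3745
  9         4.50         3.5796        32.2167
  10      104.50        81.0403       810.4030
  Σ                    116.7826       983.0618
Price P = Σ PV = 116.7826.
Macaulay duration = Σ(t·PV) / P = 983.0618 / 116.7826 = 8.41788 half-year periods.
In years: 8.41788 / 2 = 4.20894 years.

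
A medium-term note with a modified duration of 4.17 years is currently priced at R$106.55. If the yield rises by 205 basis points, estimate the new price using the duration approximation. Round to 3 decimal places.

Duration approximation: ΔP/P ≈ -D_mod · Δy = -4.17 × (+0.0205) = -0.085485.
New price ≈ 106.55 × (1 - 0.085485) = 97.44157325.

R$97.442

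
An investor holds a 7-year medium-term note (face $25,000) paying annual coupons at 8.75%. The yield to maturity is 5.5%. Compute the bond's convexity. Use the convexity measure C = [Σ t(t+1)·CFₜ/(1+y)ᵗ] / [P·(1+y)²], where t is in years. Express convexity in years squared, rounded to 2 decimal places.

With y = 0.055:
  t   CF        PV=CF/(1+0.055)^t    t·PV        t(t+1)·PV
  1     2,187.50     2,073.4597     2,073.4597       4,146.9194
  2     2,187.50     1,965.3647     3,930.7293      11,792.1880
  3     2,187.50     1,862.9049     5,588.7147      22,354.8587
  4     2,187.50     1,765.7866     7,063.1465      35,315.7325
  5     2,187.50     1,673.7314     8,368.6570      50,211.9420
  6     2,187.50     1,586.4753     9,518.8516      66,631.9609
  7    27,187.50    18,689.6882   130,827.8176   1,046,622.5410
  Σ                 29,617.4108   167,371.3764   1,237,076.1425
P = 29,617.4108.
Convexity = Σ t(t+1)·PV / [P·(1+y)²] = 1,237,076.1425 / (29,617.4108 × 1.113025) = 37.52705.

37.53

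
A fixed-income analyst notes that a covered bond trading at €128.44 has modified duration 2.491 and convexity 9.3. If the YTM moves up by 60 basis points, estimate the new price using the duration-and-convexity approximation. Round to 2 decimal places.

€126.54

Duration effect: -D_mod·Δy = -2.491 × (+0.006) = -0.014946
Convexity effect: ½·C·(Δy)² = 0.5 × 9.3 × (0.006)² = +0.0001674
ΔP/P ≈ -0.014946 + 0.0001674 = -0.0147786
New price ≈ 128.44 × (1 - 0.0147786) = 126.541836616.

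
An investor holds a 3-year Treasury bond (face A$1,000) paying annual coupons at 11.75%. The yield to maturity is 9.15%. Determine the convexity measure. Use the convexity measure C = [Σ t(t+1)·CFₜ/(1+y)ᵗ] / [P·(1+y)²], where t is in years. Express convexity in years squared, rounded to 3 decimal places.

With y = 0.0915:
  t   CF        PV=CF/(1+0.0915)^t    t·PV        t(t+1)·PV
  1       117.50       107.6500       107.6500         215.3000
  2       117.50        98.6258       197.2515         591.7546
  3     1,117.50       859.3623     2,578.0870      10,312.3479
  Σ                  1,065.6381     2,882.9885      11,119.4026
P = 1,065.6381.
Convexity = Σ t(t+1)·PV / [P·(1+y)²] = 11,119.4026 / (1,065.6381 × 1.191372) = 8.75839.

8.758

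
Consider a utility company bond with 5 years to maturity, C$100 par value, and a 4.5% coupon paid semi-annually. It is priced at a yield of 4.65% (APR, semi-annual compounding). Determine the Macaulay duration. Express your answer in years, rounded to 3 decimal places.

4.531 years

Periodic yield y = 0.02325. Discount each cash flow and weight by its period:
  t   CF        PV=CF/(1+0.02325)^t    t·PV
  1         2.25         2.1989         2.1989
  2         2.25         2.1489         4.2978
  3         2.25         2.1001         6.3003
  4         2.25         2.0524         8.2095
  5         2.25         2.0057        10.0287
  6         2.25         1.9602        11.7610
  7         2.25         1.9156        13.4094
  8         2.25         1.8721        14.9768
  9         2.25         1.8296        16.4660
  10      102.25        81.2542       812.5419
  Σ                     99.3376       900.1902
Price P = Σ PV = 99.3376.
Macaulay duration = Σ(t·PV) / P = 900.1902 / 99.3376 = 9.06193 half-year periods.
In years: 9.06193 / 2 = 4.53096 years.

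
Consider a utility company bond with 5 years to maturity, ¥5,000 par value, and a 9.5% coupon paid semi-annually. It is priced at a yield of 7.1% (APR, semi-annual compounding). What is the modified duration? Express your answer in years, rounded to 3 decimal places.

4.000 years

Periodic yield y = 0.0355. First find Macaulay duration:
  t   CF        PV=CF/(1+0.0355)^t    t·PV
  1       237.50       229.3578       229.3578
  2       237.50       221.4947       442.9895
  3       237.50       213.9012       641.7037
  4       237.50       206.5681       826.2723
  5       237.50       199.4863       997.4316
  6       237.50       192.6473     1,155.8840
  7       237.50       186.0428     1,302.2997
  8       237.50       179.6647     1,437.3177
  9       237.50       173.5053     1,561.5475
  10    5,237.50     3,695.0728    36,950.7284
  Σ                  5,497.7411    45,545.5321
P = 5,497.7411; Macaulay duration = 45,545.5321 / 5,497.7411 = 8.28441 half-year periods = 4.14220 years.
Modified duration = D_Mac / (1 + y) = 4.14220 / 1.0355 = 4.00020 years.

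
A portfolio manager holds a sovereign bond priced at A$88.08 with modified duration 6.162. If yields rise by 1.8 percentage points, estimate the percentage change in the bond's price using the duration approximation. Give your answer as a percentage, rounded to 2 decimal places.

Duration approximation: ΔP/P ≈ -D_mod · Δy = -6.162 × (+0.018) = -0.110916.
As a percentage: -11.0916%.

-11.09%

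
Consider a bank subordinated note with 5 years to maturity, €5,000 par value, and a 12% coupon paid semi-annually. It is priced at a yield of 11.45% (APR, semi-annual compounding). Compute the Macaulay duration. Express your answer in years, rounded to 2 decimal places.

Periodic yield y = 0.05725. Discount each cash flow and weight by its period:
  t   CF        PV=CF/(1+0.05725)^t    t·PV
  1       300.00       283.7550       283.7550
  2       300.00       268.3897       536.7794
  3       300.00       253.8564       761.5693
  4       300.00       240.1101       960.4405
  5       300.00       227.1082     1,135.5409
  6       300.00       214.8103     1,288.8618
  7       300.00       203.1783     1,422.2483
  8       300.00       192.1762     1,537.4100
  9       300.00       181.7699     1,635.9293
  10    5,300.00     3,037.3786    30,373.7862
  Σ                  5,102.5329    39,936.3207
Price P = Σ PV = 5,102.5329.
Macaulay duration = Σ(t·PV) / P = 39,936.3207 / 5,102.5329 = 7.82676 half-year periods.
In years: 7.82676 / 2 = 3.91338 years.

3.91 years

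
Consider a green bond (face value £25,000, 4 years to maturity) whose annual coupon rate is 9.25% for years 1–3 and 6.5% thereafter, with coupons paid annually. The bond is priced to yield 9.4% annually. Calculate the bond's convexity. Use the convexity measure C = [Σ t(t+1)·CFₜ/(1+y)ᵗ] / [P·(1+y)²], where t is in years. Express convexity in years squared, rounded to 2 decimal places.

With y = 0.094:
  t   CF        PV=CF/(1+0.094)^t    t·PV        t(t+1)·PV
  1     2,312.50     2,113.8026     2,113.8026       4,227.6051
  2     2,312.50     1,932.1778     3,864.3557      11,593.0671
  3     2,312.50     1,766.1589     5,298.4767      21,193.9069
  4    26,625.00    18,587.4720    74,349.8882     371,749.4410
  Σ                 24,399.6114    85,626.5232     408,764.0200
P = 24,399.6114.
Convexity = Σ t(t+1)·PV / [P·(1+y)²] = 408,764.0200 / (24,399.6114 × 1.196836) = 13.99765.

14.00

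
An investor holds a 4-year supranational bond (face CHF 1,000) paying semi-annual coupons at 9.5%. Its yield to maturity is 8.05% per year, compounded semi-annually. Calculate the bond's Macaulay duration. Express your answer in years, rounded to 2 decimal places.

3.44 years

Periodic yield y = 0.04025. Discount each cash flow and weight by its period:
  t   CF        PV=CF/(1+0.04025)^t    t·PV
  1        47.50        45.6621        45.6621
  2        47.50        43.8953        87.7906
  3        47.50        42.1969       126.5907
  4        47.50        40.5642       162.2567
  5        47.50        38.9946       194.9732
  6        47.50        37.4858       224.9150
  7        47.50        36.0354       252.2479
  8     1,047.50       763.9277     6,111.4213
  Σ                  1,048.7620     7,205.8576
Price P = Σ PV = 1,048.7620.
Macaulay duration = Σ(t·PV) / P = 7,205.8576 / 1,048.7620 = 6.87082 half-year periods.
In years: 6.87082 / 2 = 3.43541 years.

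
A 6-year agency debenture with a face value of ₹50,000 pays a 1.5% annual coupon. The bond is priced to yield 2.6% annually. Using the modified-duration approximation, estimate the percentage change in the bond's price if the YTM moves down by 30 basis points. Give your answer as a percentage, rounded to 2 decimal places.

+1.69%

Periodic yield y = 0.026. Modified duration first:
  t   CF        PV=CF/(1+0.026)^t    t·PV
  1       750.00       730.9942       730.9942
  2       750.00       712.4699     1,424.9399
  3       750.00       694.4151     2,083.2454
  4       750.00       676.8179     2,707.2715
  5       750.00       659.6665     3,298.3327
  6    50,750.00    43,506.2731   261,037.6387
  Σ                 46,980.6368   271,282.4224
P = 46,980.6368; D_Mac = 5.77435 yrs; D_mod = 5.77435/(1+0.026) = 5.62802 yrs.
ΔP/P ≈ -D_mod · Δy = -5.62802 × (-0.003) = +0.016884 = +1.6884%.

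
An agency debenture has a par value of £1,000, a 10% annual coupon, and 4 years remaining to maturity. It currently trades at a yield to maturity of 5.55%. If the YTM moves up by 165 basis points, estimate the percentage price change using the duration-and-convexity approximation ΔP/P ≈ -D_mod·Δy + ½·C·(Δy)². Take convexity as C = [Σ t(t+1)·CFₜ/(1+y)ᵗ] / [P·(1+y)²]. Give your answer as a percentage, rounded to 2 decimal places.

With y = 0.0555:
  t   CF        PV=CF/(1+0.0555)^t    t·PV        t(t+1)·PV
  1       100.00        94.7418        94.7418         189.4837
  2       100.00        89.7601       179.5203         538.5608
  3       100.00        85.0404       255.1212       1,020.4848
  4     1,100.00       886.2571     3,545.0285      17,725.1423
  Σ                  1,155.7995     4,074.4118      19,473.6716
P = 1,155.7995; D_Mac = 3.52519 yrs; D_mod = 3.33983 yrs; C = 15.12338.
Duration effect: -3.33983 × (+0.0165) = -0.055107
Convexity effect: 0.5 × 15.12338 × (0.0165)² = +0.0020587
ΔP/P ≈ -0.055107 + 0.0020587 = -0.053049 = -5.3049%.

-5.30%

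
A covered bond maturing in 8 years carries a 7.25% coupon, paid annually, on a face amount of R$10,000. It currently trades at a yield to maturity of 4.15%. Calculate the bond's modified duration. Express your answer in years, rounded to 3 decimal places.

6.249 years

Periodic yield y = 0.0415. First find Macaulay duration:
  t   CF        PV=CF/(1+0.0415)^t    t·PV
  1       725.00       696.1114       696.1114
  2       725.00       668.3739     1,336.7477
  3       725.00       641.7416     1,925.2248
  4       725.00       616.1705     2,464.6820
  5       725.00       591.6183     2,958.0917
  6       725.00       568.0445     3,408.2670
  7       725.00       545.4100     3,817.8699
  8    10,725.00     7,746.8136    61,974.5088
  Σ                 12,074.2838    78,581.5034
P = 12,074.2838; Macaulay duration = 78,581.5034 / 12,074.2838 = 6.50817 years.
Modified duration = D_Mac / (1 + y) = 6.50817 / 1.0415 = 6.24884 years.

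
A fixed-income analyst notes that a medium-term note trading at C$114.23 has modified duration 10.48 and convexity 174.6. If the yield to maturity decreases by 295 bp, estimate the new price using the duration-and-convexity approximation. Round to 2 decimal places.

C$158.22

Duration effect: -D_mod·Δy = -10.48 × (-0.0295) = +0.309160
Convexity effect: ½·C·(Δy)² = 0.5 × 174.6 × (-0.0295)² = +0.075972825
ΔP/P ≈ +0.309160 + 0.075972825 = +0.385132825
New price ≈ 114.23 × (1 + 0.385132825) = 158.22372259975.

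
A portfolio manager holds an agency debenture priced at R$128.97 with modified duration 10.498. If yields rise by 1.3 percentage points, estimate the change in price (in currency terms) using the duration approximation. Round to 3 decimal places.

-R$17.601

Duration approximation: ΔP/P ≈ -D_mod · Δy = -10.498 × (+0.013) = -0.136474.
ΔP ≈ 128.97 × (-0.136474) = -17.60105178.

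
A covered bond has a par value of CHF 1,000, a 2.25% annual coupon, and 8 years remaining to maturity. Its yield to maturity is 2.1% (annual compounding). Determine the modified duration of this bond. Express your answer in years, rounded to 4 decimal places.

Periodic yield y = 0.021. First find Macaulay duration:
  t   CF        PV=CF/(1+0.021)^t    t·PV
  1        22.50        22.0372        22.0372
  2        22.50        21.5840        43.1679
  3        22.50        21.1400        63.4200
  4        22.50        20.7052        82.8208
  5        22.50        20.2793       101.3967
  6        22.50        19.8622       119.1734
  7        22.50        19.4537       136.1759
  8     1,022.50       865.8793     6,927.0348
  Σ                  1,010.9410     7,495.2268
P = 1,010.9410; Macaulay duration = 7,495.2268 / 1,010.9410 = 7.41411 years.
Modified duration = D_Mac / (1 + y) = 7.41411 / 1.021 = 7.26161 years.

7.2616 years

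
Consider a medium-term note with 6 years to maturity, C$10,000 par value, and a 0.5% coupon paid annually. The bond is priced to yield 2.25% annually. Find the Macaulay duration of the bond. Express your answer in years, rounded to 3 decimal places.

Periodic yield y = 0.0225. Discount each cash flow and weight by its year:
  t   CF        PV=CF/(1+0.0225)^t    t·PV
  1        50.00        48.8998        48.8998
  2        50.00        47.8237        95.6474
  3        50.00        46.7714       140.3141
  4        50.00        45.7422       182.9687
  5        50.00        44.7356       223.6781
  6    10,050.00     8,793.9939    52,763.9636
  Σ                  9,027.9666    53,455.4716
Price P = Σ PV = 9,027.9666.
Macaulay duration = Σ(t·PV) / P = 53,455.4716 / 9,027.9666 = 5.92110 years.

5.921 years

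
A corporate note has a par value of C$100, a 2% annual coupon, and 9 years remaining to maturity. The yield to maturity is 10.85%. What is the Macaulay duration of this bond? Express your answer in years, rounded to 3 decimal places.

Periodic yield y = 0.1085. Discount each cash flow and weight by its year:
  t   CF        PV=CF/(1+0.1085)^t    t·PV
  1         2.00         1.8042         1.8042
  2         2.00         1.6276         3.2553
  3         2.00         1.4683         4.4050
  4         2.00         1.3246         5.2984
  5         2.00         1.1950         5.9748
  6         2.00         1.0780         6.4680
  7         2.00         0.9725         6.8074
  8         2.00         0.8773         7.0183
  9       102.00        40.3626       363.2632
  Σ                     50.7101       404.2946
Price P = Σ PV = 50.7101.
Macaulay duration = Σ(t·PV) / P = 404.2946 / 50.7101 = 7.97266 years.

7.973 years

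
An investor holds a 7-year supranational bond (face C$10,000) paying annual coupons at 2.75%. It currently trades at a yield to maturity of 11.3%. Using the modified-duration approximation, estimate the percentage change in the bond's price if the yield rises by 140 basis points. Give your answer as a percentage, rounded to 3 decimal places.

Periodic yield y = 0.113. Modified duration first:
  t   CF        PV=CF/(1+0.113)^t    t·PV
  1       275.00       247.0800       247.0800
  2       275.00       221.9946       443.9892
  3       275.00       199.4560       598.3681
  4       275.00       179.2058       716.8232
  5       275.00       161.0115       805.0575
  6       275.00       144.6644       867.9865
  7    10,275.00     4,856.4138    33,994.8963
  Σ                  6,009.8260    37,674.2006
P = 6,009.8260; D_Mac = 6.26877 yrs; D_mod = 6.26877/(1+0.113) = 5.63232 yrs.
ΔP/P ≈ -D_mod · Δy = -5.63232 × (+0.014) = -0.078852 = -7.8852%.

-7.885%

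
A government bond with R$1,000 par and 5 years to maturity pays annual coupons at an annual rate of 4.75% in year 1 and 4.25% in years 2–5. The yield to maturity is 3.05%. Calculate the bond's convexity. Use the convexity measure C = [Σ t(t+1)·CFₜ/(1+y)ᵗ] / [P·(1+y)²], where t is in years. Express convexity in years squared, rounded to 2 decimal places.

25.29

With y = 0.0305:
  t   CF        PV=CF/(1+0.0305)^t    t·PV        t(t+1)·PV
  1        47.50        46.0941        46.0941          92.1883
  2        42.50        40.0215        80.0429         240.1288
  3        42.50        38.8369       116.5108         466.0432
  4        42.50        37.6875       150.7499         753.7493
  5     1,042.50       897.0901     4,485.4507      26,912.7042
  Σ                  1,059.7301     4,878.8484      28,464.8138
P = 1,059.7301.
Convexity = Σ t(t+1)·PV / [P·(1+y)²] = 28,464.8138 / (1,059.7301 × 1.061930) = 25.29397.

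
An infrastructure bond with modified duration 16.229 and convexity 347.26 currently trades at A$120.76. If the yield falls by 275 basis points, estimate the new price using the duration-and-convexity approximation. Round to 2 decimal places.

Duration effect: -D_mod·Δy = -16.229 × (-0.0275) = +0.4462975
Convexity effect: ½·C·(Δy)² = 0.5 × 347.26 × (-0.0275)² = +0.1313076875
ΔP/P ≈ +0.4462975 + 0.1313076875 = +0.5776051875
New price ≈ 120.76 × (1 + 0.5776051875) = 190.5116024425.

A$190.51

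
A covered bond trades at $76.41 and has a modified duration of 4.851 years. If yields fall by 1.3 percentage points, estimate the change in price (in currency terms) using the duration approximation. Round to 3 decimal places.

+$4.819

Duration approximation: ΔP/P ≈ -D_mod · Δy = -4.851 × (-0.013) = +0.063063.
ΔP ≈ 76.41 × (+0.063063) = +4.81864383.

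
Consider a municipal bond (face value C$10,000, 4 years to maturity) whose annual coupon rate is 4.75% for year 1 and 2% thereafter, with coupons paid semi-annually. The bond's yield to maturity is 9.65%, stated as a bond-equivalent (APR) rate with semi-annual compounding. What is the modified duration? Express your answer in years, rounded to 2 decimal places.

Periodic yield y = 0.04825. First find Macaulay duration:
  t   CF        PV=CF/(1+0.04825)^t    t·PV
  1       237.50       226.5681       226.5681
  2       237.50       216.1394       432.2787
  3       100.00        86.8171       260.4514
  4       100.00        82.8210       331.2840
  5       100.00        79.0088       395.0442
  6       100.00        75.3721       452.2328
  7       100.00        71.9028       503.3197
  8    10,100.00     6,927.9127    55,423.3014
  Σ                  7,766.5420    58,024.4803
P = 7,766.5420; Macaulay duration = 58,024.4803 / 7,766.5420 = 7.47108 half-year periods = 3.73554 years.
Modified duration = D_Mac / (1 + y) = 3.73554 / 1.04825 = 3.56360 years.

3.56 years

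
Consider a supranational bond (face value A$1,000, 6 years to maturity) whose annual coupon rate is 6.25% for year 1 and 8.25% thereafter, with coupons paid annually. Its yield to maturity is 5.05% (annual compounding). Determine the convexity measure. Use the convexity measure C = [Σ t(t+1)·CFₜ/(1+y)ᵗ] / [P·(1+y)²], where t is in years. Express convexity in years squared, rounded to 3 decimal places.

30.552

With y = 0.0505:
  t   CF        PV=CF/(1+0.0505)^t    t·PV        t(t+1)·PV
  1        62.50        59.4955        59.4955         118.9910
  2        82.50        74.7587       149.5174         448.5523
  3        82.50        71.1649       213.4947         853.9787
  4        82.50        67.7438       270.9753       1,354.8765
  5        82.50        64.4872       322.4361       1,934.6166
  6     1,082.50       805.4741     4,832.8444      33,829.9110
  Σ                  1,143.1242     5,848.7634      38,540.9261
P = 1,143.1242.
Convexity = Σ t(t+1)·PV / [P·(1+y)²] = 38,540.9261 / (1,143.1242 × 1.103550) = 30.55179.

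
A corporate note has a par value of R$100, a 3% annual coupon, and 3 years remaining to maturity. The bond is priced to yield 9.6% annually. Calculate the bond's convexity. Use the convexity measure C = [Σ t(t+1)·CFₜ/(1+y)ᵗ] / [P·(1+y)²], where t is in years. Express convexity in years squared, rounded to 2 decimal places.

9.57

With y = 0.096:
  t   CF        PV=CF/(1+0.096)^t    t·PV        t(t+1)·PV
  1         3.00         2.7372         2.7372           5.4745
  2         3.00         2.4975         4.9949          14.9848
  3       103.00        78.2358       234.7074         938.8297
  Σ                     83.4705       242.4396         959.2889
P = 83.4705.
Convexity = Σ t(t+1)·PV / [P·(1+y)²] = 959.2889 / (83.4705 × 1.201216) = 9.56743.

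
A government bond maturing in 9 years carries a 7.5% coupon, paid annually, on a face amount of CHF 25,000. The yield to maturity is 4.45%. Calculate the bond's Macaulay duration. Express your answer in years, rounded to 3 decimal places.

7.082 years

Periodic yield y = 0.0445. Discount each cash flow and weight by its year:
  t   CF        PV=CF/(1+0.0445)^t    t·PV
  1     1,875.00     1,795.1173     1,795.1173
  2     1,875.00     1,718.6379     3,437.2758
  3     1,875.00     1,645.4168     4,936.2505
  4     1,875.00     1,575.3153     6,301.2613
  5     1,875.00     1,508.2004     7,541.0020
  6     1,875.00     1,443.9449     8,663.6691
  7     1,875.00     1,382.4269     9,676.9880
  8     1,875.00     1,323.5298    10,588.2382
  9    26,875.00    18,162.3681   163,461.3132
  Σ                 30,554.9573   216,401.1153
Price P = Σ PV = 30,554.9573.
Macaulay duration = Σ(t·PV) / P = 216,401.1153 / 30,554.9573 = 7.08236 years.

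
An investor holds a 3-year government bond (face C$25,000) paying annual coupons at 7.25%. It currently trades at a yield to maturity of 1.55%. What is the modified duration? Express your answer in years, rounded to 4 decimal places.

Periodic yield y = 0.0155. First find Macaulay duration:
  t   CF        PV=CF/(1+0.0155)^t    t·PV
  1     1,812.50     1,784.8351     1,784.8351
  2     1,812.50     1,757.5924     3,515.1847
  3    26,812.50    25,603.3932    76,810.1797
  Σ                 29,145.8207    82,110.1995
P = 29,145.8207; Macaulay duration = 82,110.1995 / 29,145.8207 = 2.81722 years.
Modified duration = D_Mac / (1 + y) = 2.81722 / 1.0155 = 2.77422 years.

2.7742 years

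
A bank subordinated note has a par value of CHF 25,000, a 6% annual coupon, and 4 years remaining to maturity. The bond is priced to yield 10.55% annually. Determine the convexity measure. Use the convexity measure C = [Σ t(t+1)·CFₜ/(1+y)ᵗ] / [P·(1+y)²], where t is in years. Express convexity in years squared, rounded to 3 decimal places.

14.438

With y = 0.1055:
  t   CF        PV=CF/(1+0.1055)^t    t·PV        t(t+1)·PV
  1     1,500.00     1,356.8521     1,356.8521       2,713.7042
  2     1,500.00     1,227.3651     2,454.7302       7,364.1905
  3     1,500.00     1,110.2353     3,330.7058      13,322.8232
  4    26,500.00    17,742.3395    70,969.3582     354,846.7909
  Σ                 21,436.7920    78,111.6462     378,247.5088
P = 21,436.7920.
Convexity = Σ t(t+1)·PV / [P·(1+y)²] = 378,247.5088 / (21,436.7920 × 1.222130) = 14.43773.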